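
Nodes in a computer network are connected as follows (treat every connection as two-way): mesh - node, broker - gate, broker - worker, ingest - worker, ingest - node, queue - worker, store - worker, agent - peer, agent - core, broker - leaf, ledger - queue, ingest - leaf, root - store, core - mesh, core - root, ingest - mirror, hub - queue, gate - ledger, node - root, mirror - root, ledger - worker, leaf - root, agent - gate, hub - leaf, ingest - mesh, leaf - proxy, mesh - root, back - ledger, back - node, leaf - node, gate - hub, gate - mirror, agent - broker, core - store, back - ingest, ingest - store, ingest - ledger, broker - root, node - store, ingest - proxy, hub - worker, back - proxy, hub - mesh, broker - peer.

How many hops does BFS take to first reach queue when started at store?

2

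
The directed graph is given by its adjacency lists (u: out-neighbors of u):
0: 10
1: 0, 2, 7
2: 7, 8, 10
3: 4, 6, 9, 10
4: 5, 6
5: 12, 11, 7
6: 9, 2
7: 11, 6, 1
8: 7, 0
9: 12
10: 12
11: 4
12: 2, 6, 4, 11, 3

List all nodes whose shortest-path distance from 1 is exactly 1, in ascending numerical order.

0, 2, 7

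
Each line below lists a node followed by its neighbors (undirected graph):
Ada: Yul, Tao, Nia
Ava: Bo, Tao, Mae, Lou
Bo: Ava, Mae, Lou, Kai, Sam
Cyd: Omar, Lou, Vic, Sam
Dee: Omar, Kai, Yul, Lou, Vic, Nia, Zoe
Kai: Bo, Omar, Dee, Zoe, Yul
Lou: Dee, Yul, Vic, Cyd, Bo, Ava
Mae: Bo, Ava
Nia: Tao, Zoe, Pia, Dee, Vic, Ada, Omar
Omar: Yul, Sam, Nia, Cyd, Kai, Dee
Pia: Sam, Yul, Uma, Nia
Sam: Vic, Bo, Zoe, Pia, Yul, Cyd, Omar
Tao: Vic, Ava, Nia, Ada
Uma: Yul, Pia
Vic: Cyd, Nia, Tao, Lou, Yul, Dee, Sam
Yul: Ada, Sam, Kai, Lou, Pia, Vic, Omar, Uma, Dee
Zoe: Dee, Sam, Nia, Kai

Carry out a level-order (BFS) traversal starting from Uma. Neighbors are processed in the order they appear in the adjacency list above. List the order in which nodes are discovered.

Visit Uma; enqueue Yul, Pia → queue [Yul, Pia]
Visit Yul; enqueue Ada, Sam, Kai, Lou, Vic, Omar, Dee → queue [Pia, Ada, Sam, Kai, Lou, Vic, Omar, Dee]
Visit Pia; enqueue Nia → queue [Ada, Sam, Kai, Lou, Vic, Omar, Dee, Nia]
Visit Ada; enqueue Tao → queue [Sam, Kai, Lou, Vic, Omar, Dee, Nia, Tao]
Visit Sam; enqueue Bo, Zoe, Cyd → queue [Kai, Lou, Vic, Omar, Dee, Nia, Tao, Bo, Zoe, Cyd]
Visit Kai → queue [Lou, Vic, Omar, Dee, Nia, Tao, Bo, Zoe, Cyd]
Visit Lou; enqueue Ava → queue [Vic, Omar, Dee, Nia, Tao, Bo, Zoe, Cyd, Ava]
Visit Vic → queue [Omar, Dee, Nia, Tao, Bo, Zoe, Cyd, Ava]
Visit Omar → queue [Dee, Nia, Tao, Bo, Zoe, Cyd, Ava]
Visit Dee → queue [Nia, Tao, Bo, Zoe, Cyd, Ava]
Visit Nia → queue [Tao, Bo, Zoe, Cyd, Ava]
Visit Tao → queue [Bo, Zoe, Cyd, Ava]
Visit Bo; enqueue Mae → queue [Zoe, Cyd, Ava, Mae]
Visit Zoe → queue [Cyd, Ava, Mae]
Visit Cyd → queue [Ava, Mae]
Visit Ava → queue [Mae]
Visit Mae → queue []

Uma → Yul → Pia → Ada → Sam → Kai → Lou → Vic → Omar → Dee → Nia → Tao → Bo → Zoe → Cyd → Ava → Mae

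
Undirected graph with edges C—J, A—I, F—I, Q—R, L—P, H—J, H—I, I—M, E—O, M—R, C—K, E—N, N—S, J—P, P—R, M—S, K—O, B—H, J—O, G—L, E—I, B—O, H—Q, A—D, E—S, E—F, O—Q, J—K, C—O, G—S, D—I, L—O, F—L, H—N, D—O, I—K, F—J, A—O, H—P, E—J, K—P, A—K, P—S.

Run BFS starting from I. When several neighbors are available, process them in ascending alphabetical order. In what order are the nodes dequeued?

Visit I; enqueue A, D, E, F, H, K, M → queue [A, D, E, F, H, K, M]
Visit A; enqueue O → queue [D, E, F, H, K, M, O]
Visit D → queue [E, F, H, K, M, O]
Visit E; enqueue J, N, S → queue [F, H, K, M, O, J, N, S]
Visit F; enqueue L → queue [H, K, M, O, J, N, S, L]
Visit H; enqueue B, P, Q → queue [K, M, O, J, N, S, L, B, P, Q]
Visit K; enqueue C → queue [M, O, J, N, S, L, B, P, Q, C]
Visit M; enqueue R → queue [O, J, N, S, L, B, P, Q, C, R]
Visit O → queue [J, N, S, L, B, P, Q, C, R]
Visit J → queue [N, S, L, B, P, Q, C, R]
Visit N → queue [S, L, B, P, Q, C, R]
Visit S; enqueue G → queue [L, B, P, Q, C, R, G]
Visit L → queue [B, P, Q, C, R, G]
Visit B → queue [P, Q, C, R, G]
Visit P → queue [Q, C, R, G]
Visit Q → queue [C, R, G]
Visit C → queue [R, G]
Visit R → queue [G]
Visit G → queue []

I A D E F H K M O J N S L B P Q C R G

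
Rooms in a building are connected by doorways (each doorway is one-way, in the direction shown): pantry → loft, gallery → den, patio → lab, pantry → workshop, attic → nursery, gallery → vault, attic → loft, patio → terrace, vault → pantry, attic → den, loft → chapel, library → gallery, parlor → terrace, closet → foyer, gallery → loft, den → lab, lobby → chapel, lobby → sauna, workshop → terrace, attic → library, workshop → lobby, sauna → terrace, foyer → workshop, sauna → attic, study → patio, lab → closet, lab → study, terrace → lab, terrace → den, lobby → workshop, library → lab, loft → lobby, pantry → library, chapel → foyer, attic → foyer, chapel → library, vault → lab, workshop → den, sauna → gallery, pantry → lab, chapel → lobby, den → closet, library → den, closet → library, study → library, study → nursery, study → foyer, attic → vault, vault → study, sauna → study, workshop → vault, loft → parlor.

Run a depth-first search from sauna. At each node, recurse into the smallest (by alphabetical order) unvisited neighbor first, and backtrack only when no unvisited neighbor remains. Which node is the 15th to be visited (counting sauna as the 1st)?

study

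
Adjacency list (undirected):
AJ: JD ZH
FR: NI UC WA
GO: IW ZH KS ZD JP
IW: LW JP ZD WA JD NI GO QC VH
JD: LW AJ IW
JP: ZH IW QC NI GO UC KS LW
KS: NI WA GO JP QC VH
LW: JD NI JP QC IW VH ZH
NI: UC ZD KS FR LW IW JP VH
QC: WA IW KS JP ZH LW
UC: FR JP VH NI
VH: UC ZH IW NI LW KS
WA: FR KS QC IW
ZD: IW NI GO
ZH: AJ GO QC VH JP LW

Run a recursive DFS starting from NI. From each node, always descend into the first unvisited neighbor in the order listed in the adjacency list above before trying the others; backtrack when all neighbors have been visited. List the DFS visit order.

NI → UC → FR → WA → KS → GO → IW → LW → JD → AJ → ZH → QC → JP → VH → ZD

Visit NI
NI → UC
UC → FR
FR → WA
WA → KS
KS → GO
GO → IW
IW → LW
LW → JD
JD → AJ
AJ → ZH
ZH → QC
QC → JP
ZH → VH
IW → ZD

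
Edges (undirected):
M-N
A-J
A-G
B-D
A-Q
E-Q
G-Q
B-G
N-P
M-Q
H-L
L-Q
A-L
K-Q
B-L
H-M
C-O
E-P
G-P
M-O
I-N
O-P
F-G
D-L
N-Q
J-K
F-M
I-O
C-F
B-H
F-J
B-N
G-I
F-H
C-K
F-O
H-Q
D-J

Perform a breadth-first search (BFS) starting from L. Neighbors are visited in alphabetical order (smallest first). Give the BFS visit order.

L, A, B, D, H, Q, G, J, N, F, M, E, K, I, P, C, O

Visit L; enqueue A, B, D, H, Q → queue [A, B, D, H, Q]
Visit A; enqueue G, J → queue [B, D, H, Q, G, J]
Visit B; enqueue N → queue [D, H, Q, G, J, N]
Visit D → queue [H, Q, G, J, N]
Visit H; enqueue F, M → queue [Q, G, J, N, F, M]
Visit Q; enqueue E, K → queue [G, J, N, F, M, E, K]
Visit G; enqueue I, P → queue [J, N, F, M, E, K, I, P]
Visit J → queue [N, F, M, E, K, I, P]
Visit N → queue [F, M, E, K, I, P]
Visit F; enqueue C, O → queue [M, E, K, I, P, C, O]
Visit M → queue [E, K, I, P, C, O]
Visit E → queue [K, I, P, C, O]
Visit K → queue [I, P, C, O]
Visit I → queue [P, C, O]
Visit P → queue [C, O]
Visit C → queue [O]
Visit O → queue []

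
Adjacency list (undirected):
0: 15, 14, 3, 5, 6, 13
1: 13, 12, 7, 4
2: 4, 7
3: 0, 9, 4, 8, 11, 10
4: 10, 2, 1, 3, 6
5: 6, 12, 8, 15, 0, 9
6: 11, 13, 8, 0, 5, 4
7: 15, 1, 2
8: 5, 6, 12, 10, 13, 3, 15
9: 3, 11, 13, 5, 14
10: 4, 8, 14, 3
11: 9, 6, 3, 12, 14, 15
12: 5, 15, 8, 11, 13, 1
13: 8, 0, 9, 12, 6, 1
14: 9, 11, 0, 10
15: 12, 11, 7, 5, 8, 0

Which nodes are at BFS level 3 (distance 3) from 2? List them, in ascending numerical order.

0, 5, 8, 9, 11, 12, 13, 14

Level 0: 2
Level 1: 4, 7
Level 2: 1, 3, 6, 10, 15
Level 3: 0, 5, 8, 9, 11, 12, 13, 14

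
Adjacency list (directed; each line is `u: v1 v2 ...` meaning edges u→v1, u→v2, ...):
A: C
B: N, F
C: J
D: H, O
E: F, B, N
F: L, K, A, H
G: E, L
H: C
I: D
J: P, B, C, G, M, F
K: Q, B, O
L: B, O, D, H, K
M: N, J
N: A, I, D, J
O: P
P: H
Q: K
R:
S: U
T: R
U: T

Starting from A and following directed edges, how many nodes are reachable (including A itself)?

17

BFS from A visits: A, C, J, P, M, G, F, B, H, N, L, E, K, I, D, O, Q
Reachable nodes: 17 of 21 total.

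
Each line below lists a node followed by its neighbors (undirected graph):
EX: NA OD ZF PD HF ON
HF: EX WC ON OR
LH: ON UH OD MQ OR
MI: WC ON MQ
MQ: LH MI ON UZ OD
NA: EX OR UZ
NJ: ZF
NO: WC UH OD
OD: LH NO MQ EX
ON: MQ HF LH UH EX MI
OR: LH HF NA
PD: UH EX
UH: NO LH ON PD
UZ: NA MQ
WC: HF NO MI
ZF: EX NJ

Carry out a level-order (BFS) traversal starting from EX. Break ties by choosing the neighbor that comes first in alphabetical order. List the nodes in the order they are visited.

Visit EX; enqueue HF, NA, OD, ON, PD, ZF → queue [HF, NA, OD, ON, PD, ZF]
Visit HF; enqueue OR, WC → queue [NA, OD, ON, PD, ZF, OR, WC]
Visit NA; enqueue UZ → queue [OD, ON, PD, ZF, OR, WC, UZ]
Visit OD; enqueue LH, MQ, NO → queue [ON, PD, ZF, OR, WC, UZ, LH, MQ, NO]
Visit ON; enqueue MI, UH → queue [PD, ZF, OR, WC, UZ, LH, MQ, NO, MI, UH]
Visit PD → queue [ZF, OR, WC, UZ, LH, MQ, NO, MI, UH]
Visit ZF; enqueue NJ → queue [OR, WC, UZ, LH, MQ, NO, MI, UH, NJ]
Visit OR → queue [WC, UZ, LH, MQ, NO, MI, UH, NJ]
Visit WC → queue [UZ, LH, MQ, NO, MI, UH, NJ]
Visit UZ → queue [LH, MQ, NO, MI, UH, NJ]
Visit LH → queue [MQ, NO, MI, UH, NJ]
Visit MQ → queue [NO, MI, UH, NJ]
Visit NO → queue [MI, UH, NJ]
Visit MI → queue [UH, NJ]
Visit UH → queue [NJ]
Visit NJ → queue []

EX → HF → NA → OD → ON → PD → ZF → OR → WC → UZ → LH → MQ → NO → MI → UH → NJ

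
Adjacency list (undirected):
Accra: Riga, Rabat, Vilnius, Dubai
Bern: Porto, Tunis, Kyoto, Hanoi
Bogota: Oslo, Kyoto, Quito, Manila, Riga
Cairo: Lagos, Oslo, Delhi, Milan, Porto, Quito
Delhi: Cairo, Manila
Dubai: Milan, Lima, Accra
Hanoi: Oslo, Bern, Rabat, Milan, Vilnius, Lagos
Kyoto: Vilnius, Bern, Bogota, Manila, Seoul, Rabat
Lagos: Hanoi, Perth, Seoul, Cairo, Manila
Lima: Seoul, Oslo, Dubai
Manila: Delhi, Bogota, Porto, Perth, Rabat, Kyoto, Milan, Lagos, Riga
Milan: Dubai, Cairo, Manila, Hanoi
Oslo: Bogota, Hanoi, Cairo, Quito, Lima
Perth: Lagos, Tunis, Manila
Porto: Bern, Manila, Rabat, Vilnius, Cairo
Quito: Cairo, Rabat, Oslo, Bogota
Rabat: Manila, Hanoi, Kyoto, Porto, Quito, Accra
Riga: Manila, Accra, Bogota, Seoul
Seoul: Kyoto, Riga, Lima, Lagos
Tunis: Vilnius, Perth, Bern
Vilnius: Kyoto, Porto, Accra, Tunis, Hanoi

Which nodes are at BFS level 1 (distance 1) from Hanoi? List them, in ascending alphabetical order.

Bern, Lagos, Milan, Oslo, Rabat, Vilnius

Level 0: Hanoi
Level 1: Bern, Lagos, Milan, Oslo, Rabat, Vilnius
Level 2: Accra, Bogota, Cairo, Dubai, Kyoto, Lima, Manila, Perth, Porto, Quito, Seoul, Tunis
Level 3: Delhi, Riga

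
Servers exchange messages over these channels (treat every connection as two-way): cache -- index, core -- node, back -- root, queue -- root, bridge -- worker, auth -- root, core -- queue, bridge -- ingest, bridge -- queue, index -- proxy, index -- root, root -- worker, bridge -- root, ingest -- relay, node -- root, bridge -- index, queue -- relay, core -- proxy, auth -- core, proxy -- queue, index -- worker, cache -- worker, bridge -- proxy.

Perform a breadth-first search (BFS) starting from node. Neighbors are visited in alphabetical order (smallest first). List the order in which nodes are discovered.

Visit node; enqueue core, root → queue [core, root]
Visit core; enqueue auth, proxy, queue → queue [root, auth, proxy, queue]
Visit root; enqueue back, bridge, index, worker → queue [auth, proxy, queue, back, bridge, index, worker]
Visit auth → queue [proxy, queue, back, bridge, index, worker]
Visit proxy → queue [queue, back, bridge, index, worker]
Visit queue; enqueue relay → queue [back, bridge, index, worker, relay]
Visit back → queue [bridge, index, worker, relay]
Visit bridge; enqueue ingest → queue [index, worker, relay, ingest]
Visit index; enqueue cache → queue [worker, relay, ingest, cache]
Visit worker → queue [relay, ingest, cache]
Visit relay → queue [ingest, cache]
Visit ingest → queue [cache]
Visit cache → queue []

node → core → root → auth → proxy → queue → back → bridge → index → worker → relay → ingest → cache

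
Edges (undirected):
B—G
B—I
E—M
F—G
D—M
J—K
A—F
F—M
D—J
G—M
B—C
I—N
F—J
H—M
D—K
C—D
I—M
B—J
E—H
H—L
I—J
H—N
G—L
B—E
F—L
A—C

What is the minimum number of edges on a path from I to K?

2

Level 0: I
Level 1: B, J, M, N
Level 2: C, D, E, F, G, H, K
Level 3: A, L
K first appears at level 2.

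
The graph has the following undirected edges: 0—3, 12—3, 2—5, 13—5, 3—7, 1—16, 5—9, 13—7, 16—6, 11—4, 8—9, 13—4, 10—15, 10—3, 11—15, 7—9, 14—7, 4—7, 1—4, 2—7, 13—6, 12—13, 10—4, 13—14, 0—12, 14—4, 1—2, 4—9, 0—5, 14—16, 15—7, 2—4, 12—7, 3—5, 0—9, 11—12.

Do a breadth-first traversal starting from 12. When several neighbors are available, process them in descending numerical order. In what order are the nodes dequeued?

Visit 12; enqueue 13, 11, 7, 3, 0 → queue [13, 11, 7, 3, 0]
Visit 13; enqueue 14, 6, 5, 4 → queue [11, 7, 3, 0, 14, 6, 5, 4]
Visit 11; enqueue 15 → queue [7, 3, 0, 14, 6, 5, 4, 15]
Visit 7; enqueue 9, 2 → queue [3, 0, 14, 6, 5, 4, 15, 9, 2]
Visit 3; enqueue 10 → queue [0, 14, 6, 5, 4, 15, 9, 2, 10]
Visit 0 → queue [14, 6, 5, 4, 15, 9, 2, 10]
Visit 14; enqueue 16 → queue [6, 5, 4, 15, 9, 2, 10, 16]
Visit 6 → queue [5, 4, 15, 9, 2, 10, 16]
Visit 5 → queue [4, 15, 9, 2, 10, 16]
Visit 4; enqueue 1 → queue [15, 9, 2, 10, 16, 1]
Visit 15 → queue [9, 2, 10, 16, 1]
Visit 9; enqueue 8 → queue [2, 10, 16, 1, 8]
Visit 2 → queue [10, 16, 1, 8]
Visit 10 → queue [16, 1, 8]
Visit 16 → queue [1, 8]
Visit 1 → queue [8]
Visit 8 → queue []

12 -> 13 -> 11 -> 7 -> 3 -> 0 -> 14 -> 6 -> 5 -> 4 -> 15 -> 9 -> 2 -> 10 -> 16 -> 1 -> 8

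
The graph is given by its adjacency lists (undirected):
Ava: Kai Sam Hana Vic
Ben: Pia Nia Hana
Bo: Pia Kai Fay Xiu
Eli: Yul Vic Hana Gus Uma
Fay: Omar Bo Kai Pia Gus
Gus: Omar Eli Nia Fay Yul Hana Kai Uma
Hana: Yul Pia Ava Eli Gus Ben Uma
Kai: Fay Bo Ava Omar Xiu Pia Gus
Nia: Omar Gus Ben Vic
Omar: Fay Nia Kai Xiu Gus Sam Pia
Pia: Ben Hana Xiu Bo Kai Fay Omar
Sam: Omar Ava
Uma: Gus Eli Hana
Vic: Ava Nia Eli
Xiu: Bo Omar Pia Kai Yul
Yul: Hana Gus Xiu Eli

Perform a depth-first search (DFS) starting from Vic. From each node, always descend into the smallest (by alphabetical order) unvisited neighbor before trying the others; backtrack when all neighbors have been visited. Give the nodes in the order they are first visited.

Visit Vic
Vic → Ava
Ava → Hana
Hana → Ben
Ben → Nia
Nia → Gus
Gus → Eli
Eli → Uma
Eli → Yul
Yul → Xiu
Xiu → Bo
Bo → Fay
Fay → Kai
Kai → Omar
Omar → Pia
Omar → Sam

Vic Ava Hana Ben Nia Gus Eli Uma Yul Xiu Bo Fay Kai Omar Pia Sam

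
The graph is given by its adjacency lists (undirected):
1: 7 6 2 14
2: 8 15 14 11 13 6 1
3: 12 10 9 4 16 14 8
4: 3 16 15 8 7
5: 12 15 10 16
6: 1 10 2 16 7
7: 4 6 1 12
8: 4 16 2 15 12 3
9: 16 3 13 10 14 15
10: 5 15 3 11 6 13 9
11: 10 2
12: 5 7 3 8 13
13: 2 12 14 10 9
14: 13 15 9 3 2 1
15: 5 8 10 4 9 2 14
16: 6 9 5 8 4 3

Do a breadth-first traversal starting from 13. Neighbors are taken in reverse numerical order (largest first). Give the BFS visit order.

13, 14, 12, 10, 9, 2, 15, 3, 1, 8, 7, 5, 11, 6, 16, 4

Visit 13; enqueue 14, 12, 10, 9, 2 → queue [14, 12, 10, 9, 2]
Visit 14; enqueue 15, 3, 1 → queue [12, 10, 9, 2, 15, 3, 1]
Visit 12; enqueue 8, 7, 5 → queue [10, 9, 2, 15, 3, 1, 8, 7, 5]
Visit 10; enqueue 11, 6 → queue [9, 2, 15, 3, 1, 8, 7, 5, 11, 6]
Visit 9; enqueue 16 → queue [2, 15, 3, 1, 8, 7, 5, 11, 6, 16]
Visit 2 → queue [15, 3, 1, 8, 7, 5, 11, 6, 16]
Visit 15; enqueue 4 → queue [3, 1, 8, 7, 5, 11, 6, 16, 4]
Visit 3 → queue [1, 8, 7, 5, 11, 6, 16, 4]
Visit 1 → queue [8, 7, 5, 11, 6, 16, 4]
Visit 8 → queue [7, 5, 11, 6, 16, 4]
Visit 7 → queue [5, 11, 6, 16, 4]
Visit 5 → queue [11, 6, 16, 4]
Visit 11 → queue [6, 16, 4]
Visit 6 → queue [16, 4]
Visit 16 → queue [4]
Visit 4 → queue []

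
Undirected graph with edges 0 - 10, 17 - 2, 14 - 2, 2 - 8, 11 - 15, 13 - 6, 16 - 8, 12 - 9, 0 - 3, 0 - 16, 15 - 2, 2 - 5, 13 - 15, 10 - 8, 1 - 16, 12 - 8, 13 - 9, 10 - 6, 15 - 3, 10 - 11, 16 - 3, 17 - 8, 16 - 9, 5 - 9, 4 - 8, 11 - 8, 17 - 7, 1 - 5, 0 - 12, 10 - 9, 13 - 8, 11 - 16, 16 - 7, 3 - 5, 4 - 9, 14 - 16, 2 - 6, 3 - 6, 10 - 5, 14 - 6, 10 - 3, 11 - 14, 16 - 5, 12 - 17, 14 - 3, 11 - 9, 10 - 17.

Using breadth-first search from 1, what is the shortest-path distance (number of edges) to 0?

2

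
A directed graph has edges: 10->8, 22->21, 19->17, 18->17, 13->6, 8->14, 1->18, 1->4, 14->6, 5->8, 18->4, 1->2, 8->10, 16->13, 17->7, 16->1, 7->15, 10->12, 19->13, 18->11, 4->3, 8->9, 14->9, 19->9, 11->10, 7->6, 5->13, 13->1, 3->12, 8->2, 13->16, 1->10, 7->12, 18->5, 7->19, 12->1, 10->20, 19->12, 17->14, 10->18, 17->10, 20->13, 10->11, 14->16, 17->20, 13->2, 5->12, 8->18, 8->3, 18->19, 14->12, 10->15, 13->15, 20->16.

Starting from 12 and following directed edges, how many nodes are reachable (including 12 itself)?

20

BFS from 12 visits: 12, 1, 2, 4, 10, 18, 3, 8, 11, 15, 20, 5, 17, 19, 9, 14, 13, 16, 7, 6
Reachable nodes: 20 of 22 total.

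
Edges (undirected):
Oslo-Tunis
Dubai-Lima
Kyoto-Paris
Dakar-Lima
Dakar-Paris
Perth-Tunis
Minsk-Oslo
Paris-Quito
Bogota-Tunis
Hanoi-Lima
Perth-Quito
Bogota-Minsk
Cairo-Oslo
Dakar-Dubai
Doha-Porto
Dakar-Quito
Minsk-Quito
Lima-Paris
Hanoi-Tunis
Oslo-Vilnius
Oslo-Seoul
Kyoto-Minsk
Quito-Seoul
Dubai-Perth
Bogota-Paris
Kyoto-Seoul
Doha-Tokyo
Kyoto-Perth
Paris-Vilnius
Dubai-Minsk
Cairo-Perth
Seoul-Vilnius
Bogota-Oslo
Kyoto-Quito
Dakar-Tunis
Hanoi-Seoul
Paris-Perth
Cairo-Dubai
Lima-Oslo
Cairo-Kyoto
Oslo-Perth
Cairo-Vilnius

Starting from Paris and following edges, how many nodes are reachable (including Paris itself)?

15

BFS from Paris visits: Paris, Bogota, Dakar, Kyoto, Lima, Perth, Quito, Vilnius, Minsk, Oslo, Tunis, Dubai, Cairo, Seoul, Hanoi
Reachable nodes: 15 of 18 total.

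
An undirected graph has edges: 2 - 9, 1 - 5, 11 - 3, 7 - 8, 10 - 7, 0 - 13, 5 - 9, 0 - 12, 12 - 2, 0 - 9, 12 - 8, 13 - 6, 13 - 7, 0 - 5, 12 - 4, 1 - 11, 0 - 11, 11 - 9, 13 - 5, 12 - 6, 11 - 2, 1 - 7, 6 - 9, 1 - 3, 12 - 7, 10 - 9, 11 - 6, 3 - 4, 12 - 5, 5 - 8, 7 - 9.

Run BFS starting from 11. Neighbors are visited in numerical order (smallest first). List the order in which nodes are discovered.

11 → 0 → 1 → 2 → 3 → 6 → 9 → 5 → 12 → 13 → 7 → 4 → 10 → 8

Visit 11; enqueue 0, 1, 2, 3, 6, 9 → queue [0, 1, 2, 3, 6, 9]
Visit 0; enqueue 5, 12, 13 → queue [1, 2, 3, 6, 9, 5, 12, 13]
Visit 1; enqueue 7 → queue [2, 3, 6, 9, 5, 12, 13, 7]
Visit 2 → queue [3, 6, 9, 5, 12, 13, 7]
Visit 3; enqueue 4 → queue [6, 9, 5, 12, 13, 7, 4]
Visit 6 → queue [9, 5, 12, 13, 7, 4]
Visit 9; enqueue 10 → queue [5, 12, 13, 7, 4, 10]
Visit 5; enqueue 8 → queue [12, 13, 7, 4, 10, 8]
Visit 12 → queue [13, 7, 4, 10, 8]
Visit 13 → queue [7, 4, 10, 8]
Visit 7 → queue [4, 10, 8]
Visit 4 → queue [10, 8]
Visit 10 → queue [8]
Visit 8 → queue []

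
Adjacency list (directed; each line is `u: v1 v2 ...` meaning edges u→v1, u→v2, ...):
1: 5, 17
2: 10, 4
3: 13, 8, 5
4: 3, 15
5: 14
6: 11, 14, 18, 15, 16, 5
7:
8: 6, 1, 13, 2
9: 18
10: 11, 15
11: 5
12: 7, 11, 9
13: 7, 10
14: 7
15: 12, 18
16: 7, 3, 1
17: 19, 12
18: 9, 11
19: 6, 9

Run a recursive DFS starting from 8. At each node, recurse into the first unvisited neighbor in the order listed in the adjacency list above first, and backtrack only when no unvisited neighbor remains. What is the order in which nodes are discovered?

Visit 8
8 → 6
6 → 11
11 → 5
5 → 14
14 → 7
6 → 18
18 → 9
6 → 15
15 → 12
6 → 16
16 → 3
3 → 13
13 → 10
16 → 1
1 → 17
17 → 19
8 → 2
2 → 4

8 -> 6 -> 11 -> 5 -> 14 -> 7 -> 18 -> 9 -> 15 -> 12 -> 16 -> 3 -> 13 -> 10 -> 1 -> 17 -> 19 -> 2 -> 4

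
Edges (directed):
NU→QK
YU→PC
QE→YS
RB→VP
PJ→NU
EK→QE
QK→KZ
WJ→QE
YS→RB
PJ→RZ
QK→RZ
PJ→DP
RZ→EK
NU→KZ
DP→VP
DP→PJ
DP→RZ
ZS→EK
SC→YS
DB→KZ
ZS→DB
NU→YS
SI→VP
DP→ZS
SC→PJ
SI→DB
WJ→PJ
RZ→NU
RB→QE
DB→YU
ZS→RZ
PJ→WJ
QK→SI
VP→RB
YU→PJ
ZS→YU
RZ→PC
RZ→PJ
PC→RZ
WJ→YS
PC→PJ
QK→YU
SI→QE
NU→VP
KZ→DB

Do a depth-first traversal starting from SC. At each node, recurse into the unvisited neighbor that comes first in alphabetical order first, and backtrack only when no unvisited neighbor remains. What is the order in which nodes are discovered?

SC → PJ → DP → RZ → EK → QE → YS → RB → VP → NU → KZ → DB → YU → PC → QK → SI → ZS → WJ

Visit SC
SC → PJ
PJ → DP
DP → RZ
RZ → EK
EK → QE
QE → YS
YS → RB
RB → VP
RZ → NU
NU → KZ
KZ → DB
DB → YU
YU → PC
NU → QK
QK → SI
DP → ZS
PJ → WJ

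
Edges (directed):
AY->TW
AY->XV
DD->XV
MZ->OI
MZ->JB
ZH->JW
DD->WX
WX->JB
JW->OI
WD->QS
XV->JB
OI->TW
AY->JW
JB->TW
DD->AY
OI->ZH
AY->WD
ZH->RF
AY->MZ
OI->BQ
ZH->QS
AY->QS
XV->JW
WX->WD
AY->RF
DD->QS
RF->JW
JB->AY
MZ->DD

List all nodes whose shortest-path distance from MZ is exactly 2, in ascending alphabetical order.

Level 0: MZ
Level 1: DD, JB, OI
Level 2: AY, BQ, QS, TW, WX, XV, ZH
Level 3: JW, RF, WD

AY, BQ, QS, TW, WX, XV, ZH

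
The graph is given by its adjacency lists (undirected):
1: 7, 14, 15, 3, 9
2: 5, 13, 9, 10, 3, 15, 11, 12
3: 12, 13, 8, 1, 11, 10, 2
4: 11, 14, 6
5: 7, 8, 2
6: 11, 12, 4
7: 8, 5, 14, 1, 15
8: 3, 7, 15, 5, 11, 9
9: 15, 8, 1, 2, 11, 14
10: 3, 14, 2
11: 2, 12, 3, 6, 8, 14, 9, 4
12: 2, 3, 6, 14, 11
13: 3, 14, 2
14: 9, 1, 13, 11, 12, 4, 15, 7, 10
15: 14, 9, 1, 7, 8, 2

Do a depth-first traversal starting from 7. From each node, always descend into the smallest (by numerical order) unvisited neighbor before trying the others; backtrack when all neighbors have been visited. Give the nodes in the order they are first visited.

Visit 7
7 → 1
1 → 3
3 → 2
2 → 5
5 → 8
8 → 9
9 → 11
11 → 4
4 → 6
6 → 12
12 → 14
14 → 10
14 → 13
14 → 15

7 -> 1 -> 3 -> 2 -> 5 -> 8 -> 9 -> 11 -> 4 -> 6 -> 12 -> 14 -> 10 -> 13 -> 15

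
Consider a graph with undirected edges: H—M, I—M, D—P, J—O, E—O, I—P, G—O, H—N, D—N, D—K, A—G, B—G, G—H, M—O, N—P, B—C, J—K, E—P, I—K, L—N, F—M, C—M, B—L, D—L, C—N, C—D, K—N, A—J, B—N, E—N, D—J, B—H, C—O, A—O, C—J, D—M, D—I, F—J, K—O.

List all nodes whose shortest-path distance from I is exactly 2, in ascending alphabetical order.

C, E, F, H, J, L, N, O

Level 0: I
Level 1: D, K, M, P
Level 2: C, E, F, H, J, L, N, O
Level 3: A, B, G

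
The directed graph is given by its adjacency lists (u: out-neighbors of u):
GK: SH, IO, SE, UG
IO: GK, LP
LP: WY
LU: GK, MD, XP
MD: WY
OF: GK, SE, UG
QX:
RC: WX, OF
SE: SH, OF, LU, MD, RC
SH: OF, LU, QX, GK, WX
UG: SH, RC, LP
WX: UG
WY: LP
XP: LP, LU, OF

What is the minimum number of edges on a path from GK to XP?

3

Level 0: GK
Level 1: IO, SE, SH, UG
Level 2: LP, LU, MD, OF, QX, RC, WX
Level 3: WY, XP
XP first appears at level 3.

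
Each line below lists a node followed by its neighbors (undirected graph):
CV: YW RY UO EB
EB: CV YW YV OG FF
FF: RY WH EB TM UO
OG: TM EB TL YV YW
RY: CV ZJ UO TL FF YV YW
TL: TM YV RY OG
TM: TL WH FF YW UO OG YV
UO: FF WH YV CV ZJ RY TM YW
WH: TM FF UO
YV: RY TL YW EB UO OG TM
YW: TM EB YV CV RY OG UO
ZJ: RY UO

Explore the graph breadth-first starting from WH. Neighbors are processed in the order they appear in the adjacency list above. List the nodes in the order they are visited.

WH → TM → FF → UO → TL → YW → OG → YV → RY → EB → CV → ZJ

Visit WH; enqueue TM, FF, UO → queue [TM, FF, UO]
Visit TM; enqueue TL, YW, OG, YV → queue [FF, UO, TL, YW, OG, YV]
Visit FF; enqueue RY, EB → queue [UO, TL, YW, OG, YV, RY, EB]
Visit UO; enqueue CV, ZJ → queue [TL, YW, OG, YV, RY, EB, CV, ZJ]
Visit TL → queue [YW, OG, YV, RY, EB, CV, ZJ]
Visit YW → queue [OG, YV, RY, EB, CV, ZJ]
Visit OG → queue [YV, RY, EB, CV, ZJ]
Visit YV → queue [RY, EB, CV, ZJ]
Visit RY → queue [EB, CV, ZJ]
Visit EB → queue [CV, ZJ]
Visit CV → queue [ZJ]
Visit ZJ → queue []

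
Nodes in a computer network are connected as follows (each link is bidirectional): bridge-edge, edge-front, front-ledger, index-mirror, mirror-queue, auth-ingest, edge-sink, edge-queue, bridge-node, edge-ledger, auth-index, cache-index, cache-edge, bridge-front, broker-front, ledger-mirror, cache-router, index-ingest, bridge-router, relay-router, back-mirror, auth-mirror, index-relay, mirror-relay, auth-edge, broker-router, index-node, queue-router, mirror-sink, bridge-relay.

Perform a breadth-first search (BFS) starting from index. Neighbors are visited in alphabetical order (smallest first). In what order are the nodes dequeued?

Visit index; enqueue auth, cache, ingest, mirror, node, relay → queue [auth, cache, ingest, mirror, node, relay]
Visit auth; enqueue edge → queue [cache, ingest, mirror, node, relay, edge]
Visit cache; enqueue router → queue [ingest, mirror, node, relay, edge, router]
Visit ingest → queue [mirror, node, relay, edge, router]
Visit mirror; enqueue back, ledger, queue, sink → queue [node, relay, edge, router, back, ledger, queue, sink]
Visit node; enqueue bridge → queue [relay, edge, router, back, ledger, queue, sink, bridge]
Visit relay → queue [edge, router, back, ledger, queue, sink, bridge]
Visit edge; enqueue front → queue [router, back, ledger, queue, sink, bridge, front]
Visit router; enqueue broker → queue [back, ledger, queue, sink, bridge, front, broker]
Visit back → queue [ledger, queue, sink, bridge, front, broker]
Visit ledger → queue [queue, sink, bridge, front, broker]
Visit queue → queue [sink, bridge, front, broker]
Visit sink → queue [bridge, front, broker]
Visit bridge → queue [front, broker]
Visit front → queue [broker]
Visit broker → queue []

index -> auth -> cache -> ingest -> mirror -> node -> relay -> edge -> router -> back -> ledger -> queue -> sink -> bridge -> front -> broker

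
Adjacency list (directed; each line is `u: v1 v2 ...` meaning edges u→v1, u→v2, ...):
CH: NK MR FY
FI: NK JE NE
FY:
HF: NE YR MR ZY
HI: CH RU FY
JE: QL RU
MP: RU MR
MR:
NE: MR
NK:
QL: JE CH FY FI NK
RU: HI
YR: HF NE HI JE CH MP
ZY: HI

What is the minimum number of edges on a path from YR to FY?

Level 0: YR
Level 1: CH, HF, HI, JE, MP, NE
Level 2: FY, MR, NK, QL, RU, ZY
Level 3: FI
FY first appears at level 2.

2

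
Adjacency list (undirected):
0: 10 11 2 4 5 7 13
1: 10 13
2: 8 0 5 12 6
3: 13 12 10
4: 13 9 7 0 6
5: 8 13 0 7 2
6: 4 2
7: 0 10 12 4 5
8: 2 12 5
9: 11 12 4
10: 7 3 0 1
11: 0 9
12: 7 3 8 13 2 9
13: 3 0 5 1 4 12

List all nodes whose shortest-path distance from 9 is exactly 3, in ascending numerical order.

1, 5, 10

Level 0: 9
Level 1: 4, 11, 12
Level 2: 0, 2, 3, 6, 7, 8, 13
Level 3: 1, 5, 10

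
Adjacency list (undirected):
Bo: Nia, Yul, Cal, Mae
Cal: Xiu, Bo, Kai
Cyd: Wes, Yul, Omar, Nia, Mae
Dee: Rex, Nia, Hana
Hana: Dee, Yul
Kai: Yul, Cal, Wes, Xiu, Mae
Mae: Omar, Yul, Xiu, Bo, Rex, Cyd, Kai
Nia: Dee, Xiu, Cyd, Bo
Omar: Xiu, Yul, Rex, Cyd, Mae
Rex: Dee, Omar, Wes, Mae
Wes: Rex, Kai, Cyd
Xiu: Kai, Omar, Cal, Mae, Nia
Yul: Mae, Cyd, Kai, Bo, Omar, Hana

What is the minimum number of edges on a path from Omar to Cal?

Level 0: Omar
Level 1: Cyd, Mae, Rex, Xiu, Yul
Level 2: Bo, Cal, Dee, Hana, Kai, Nia, Wes
Cal first appears at level 2.

2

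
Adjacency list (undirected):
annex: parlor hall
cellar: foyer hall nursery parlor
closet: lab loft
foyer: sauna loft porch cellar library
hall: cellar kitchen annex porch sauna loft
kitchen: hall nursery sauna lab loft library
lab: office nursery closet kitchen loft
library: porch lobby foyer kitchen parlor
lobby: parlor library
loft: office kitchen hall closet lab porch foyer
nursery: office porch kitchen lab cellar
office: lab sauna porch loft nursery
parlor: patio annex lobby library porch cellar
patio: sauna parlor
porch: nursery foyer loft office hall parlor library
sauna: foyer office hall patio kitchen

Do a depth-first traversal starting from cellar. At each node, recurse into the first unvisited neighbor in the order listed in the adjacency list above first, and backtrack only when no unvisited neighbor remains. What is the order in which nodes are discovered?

cellar, foyer, sauna, office, lab, nursery, porch, loft, kitchen, hall, annex, parlor, patio, lobby, library, closet

Visit cellar
cellar → foyer
foyer → sauna
sauna → office
office → lab
lab → nursery
nursery → porch
porch → loft
loft → kitchen
kitchen → hall
hall → annex
annex → parlor
parlor → patio
parlor → lobby
lobby → library
loft → closet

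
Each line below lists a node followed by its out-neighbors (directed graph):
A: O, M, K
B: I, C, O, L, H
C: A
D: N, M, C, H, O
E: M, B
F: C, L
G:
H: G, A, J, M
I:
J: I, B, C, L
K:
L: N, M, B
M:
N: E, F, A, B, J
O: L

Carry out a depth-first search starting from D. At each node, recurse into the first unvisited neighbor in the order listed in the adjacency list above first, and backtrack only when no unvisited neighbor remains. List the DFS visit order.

D → N → E → M → B → I → C → A → O → L → K → H → G → J → F

Visit D
D → N
N → E
E → M
E → B
B → I
B → C
C → A
A → O
O → L
A → K
B → H
H → G
H → J
N → F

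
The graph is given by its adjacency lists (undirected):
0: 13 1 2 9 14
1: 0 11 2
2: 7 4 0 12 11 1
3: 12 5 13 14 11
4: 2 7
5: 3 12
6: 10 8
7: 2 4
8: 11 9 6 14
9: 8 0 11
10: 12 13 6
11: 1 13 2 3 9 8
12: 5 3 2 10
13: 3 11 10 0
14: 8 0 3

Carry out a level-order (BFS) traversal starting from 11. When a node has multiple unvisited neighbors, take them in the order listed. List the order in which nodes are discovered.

11 -> 1 -> 13 -> 2 -> 3 -> 9 -> 8 -> 0 -> 10 -> 7 -> 4 -> 12 -> 5 -> 14 -> 6

Visit 11; enqueue 1, 13, 2, 3, 9, 8 → queue [1, 13, 2, 3, 9, 8]
Visit 1; enqueue 0 → queue [13, 2, 3, 9, 8, 0]
Visit 13; enqueue 10 → queue [2, 3, 9, 8, 0, 10]
Visit 2; enqueue 7, 4, 12 → queue [3, 9, 8, 0, 10, 7, 4, 12]
Visit 3; enqueue 5, 14 → queue [9, 8, 0, 10, 7, 4, 12, 5, 14]
Visit 9 → queue [8, 0, 10, 7, 4, 12, 5, 14]
Visit 8; enqueue 6 → queue [0, 10, 7, 4, 12, 5, 14, 6]
Visit 0 → queue [10, 7, 4, 12, 5, 14, 6]
Visit 10 → queue [7, 4, 12, 5, 14, 6]
Visit 7 → queue [4, 12, 5, 14, 6]
Visit 4 → queue [12, 5, 14, 6]
Visit 12 → queue [5, 14, 6]
Visit 5 → queue [14, 6]
Visit 14 → queue [6]
Visit 6 → queue []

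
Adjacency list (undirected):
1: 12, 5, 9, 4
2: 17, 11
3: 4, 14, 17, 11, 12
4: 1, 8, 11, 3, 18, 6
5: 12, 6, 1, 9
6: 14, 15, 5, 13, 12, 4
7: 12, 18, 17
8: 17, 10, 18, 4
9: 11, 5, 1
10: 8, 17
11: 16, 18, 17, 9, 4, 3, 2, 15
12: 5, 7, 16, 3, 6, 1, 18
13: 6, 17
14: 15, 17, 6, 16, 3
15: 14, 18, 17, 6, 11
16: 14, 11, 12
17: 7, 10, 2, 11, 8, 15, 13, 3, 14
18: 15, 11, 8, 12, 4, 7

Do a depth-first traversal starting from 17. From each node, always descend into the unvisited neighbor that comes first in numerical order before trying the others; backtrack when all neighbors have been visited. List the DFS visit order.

17 -> 2 -> 11 -> 3 -> 4 -> 1 -> 5 -> 6 -> 12 -> 7 -> 18 -> 8 -> 10 -> 15 -> 14 -> 16 -> 13 -> 9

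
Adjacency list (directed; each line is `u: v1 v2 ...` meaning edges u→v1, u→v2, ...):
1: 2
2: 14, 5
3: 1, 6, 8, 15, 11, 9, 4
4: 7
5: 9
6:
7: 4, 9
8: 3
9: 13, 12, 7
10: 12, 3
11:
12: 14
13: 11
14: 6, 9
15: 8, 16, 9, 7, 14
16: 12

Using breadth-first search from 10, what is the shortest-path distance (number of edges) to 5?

Level 0: 10
Level 1: 3, 12
Level 2: 1, 4, 6, 8, 9, 11, 14, 15
Level 3: 2, 7, 13, 16
Level 4: 5
5 first appears at level 4.

4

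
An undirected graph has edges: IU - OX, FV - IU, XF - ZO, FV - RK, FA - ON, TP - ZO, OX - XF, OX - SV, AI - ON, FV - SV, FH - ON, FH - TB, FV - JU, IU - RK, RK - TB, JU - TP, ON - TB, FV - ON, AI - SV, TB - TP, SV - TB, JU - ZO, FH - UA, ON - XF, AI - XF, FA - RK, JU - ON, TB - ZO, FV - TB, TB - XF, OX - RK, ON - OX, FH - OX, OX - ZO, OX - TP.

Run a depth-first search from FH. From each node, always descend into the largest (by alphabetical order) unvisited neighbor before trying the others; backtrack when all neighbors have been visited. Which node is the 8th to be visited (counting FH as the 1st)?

JU

Visit FH
FH → UA
FH → TB
TB → ZO
ZO → XF
XF → OX
OX → TP
TP → JU
JU → ON
ON → FV
FV → SV
SV → AI
FV → RK
RK → IU
RK → FA

Visit order: FH, UA, TB, ZO, XF, OX, TP, JU, ON, FV, SV, AI, RK, IU, FA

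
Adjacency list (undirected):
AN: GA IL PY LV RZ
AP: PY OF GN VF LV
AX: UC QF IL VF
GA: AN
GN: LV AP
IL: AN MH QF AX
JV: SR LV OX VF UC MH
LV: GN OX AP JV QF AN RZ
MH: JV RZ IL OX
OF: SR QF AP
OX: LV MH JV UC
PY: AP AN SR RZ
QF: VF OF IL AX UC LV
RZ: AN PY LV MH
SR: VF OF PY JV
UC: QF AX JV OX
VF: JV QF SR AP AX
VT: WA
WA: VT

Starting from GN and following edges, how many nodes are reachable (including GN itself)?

BFS from GN visits: GN, LV, AP, OX, JV, QF, AN, RZ, PY, OF, VF, MH, UC, SR, IL, AX, GA
Reachable nodes: 17 of 19 total.

17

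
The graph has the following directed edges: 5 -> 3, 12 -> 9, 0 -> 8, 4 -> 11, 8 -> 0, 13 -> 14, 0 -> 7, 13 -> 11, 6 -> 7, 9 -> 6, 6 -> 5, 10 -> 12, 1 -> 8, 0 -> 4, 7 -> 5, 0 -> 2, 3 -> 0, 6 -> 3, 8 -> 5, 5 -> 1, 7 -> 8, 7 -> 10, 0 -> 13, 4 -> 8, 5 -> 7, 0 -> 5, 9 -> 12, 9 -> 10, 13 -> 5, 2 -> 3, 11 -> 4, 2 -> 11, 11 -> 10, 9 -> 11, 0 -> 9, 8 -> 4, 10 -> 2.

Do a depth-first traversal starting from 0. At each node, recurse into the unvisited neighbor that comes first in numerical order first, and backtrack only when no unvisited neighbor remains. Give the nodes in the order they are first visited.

0, 2, 3, 11, 4, 8, 5, 1, 7, 10, 12, 9, 6, 13, 14

Visit 0
0 → 2
2 → 3
2 → 11
11 → 4
4 → 8
8 → 5
5 → 1
5 → 7
7 → 10
10 → 12
12 → 9
9 → 6
0 → 13
13 → 14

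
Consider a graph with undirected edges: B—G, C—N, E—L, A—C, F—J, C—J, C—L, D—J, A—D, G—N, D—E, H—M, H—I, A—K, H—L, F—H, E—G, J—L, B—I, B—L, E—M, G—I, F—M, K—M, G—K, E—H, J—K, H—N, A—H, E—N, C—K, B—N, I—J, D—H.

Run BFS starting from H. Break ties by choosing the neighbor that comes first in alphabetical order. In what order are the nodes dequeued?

Visit H; enqueue A, D, E, F, I, L, M, N → queue [A, D, E, F, I, L, M, N]
Visit A; enqueue C, K → queue [D, E, F, I, L, M, N, C, K]
Visit D; enqueue J → queue [E, F, I, L, M, N, C, K, J]
Visit E; enqueue G → queue [F, I, L, M, N, C, K, J, G]
Visit F → queue [I, L, M, N, C, K, J, G]
Visit I; enqueue B → queue [L, M, N, C, K, J, G, B]
Visit L → queue [M, N, C, K, J, G, B]
Visit M → queue [N, C, K, J, G, B]
Visit N → queue [C, K, J, G, B]
Visit C → queue [K, J, G, B]
Visit K → queue [J, G, B]
Visit J → queue [G, B]
Visit G → queue [B]
Visit B → queue []

H -> A -> D -> E -> F -> I -> L -> M -> N -> C -> K -> J -> G -> B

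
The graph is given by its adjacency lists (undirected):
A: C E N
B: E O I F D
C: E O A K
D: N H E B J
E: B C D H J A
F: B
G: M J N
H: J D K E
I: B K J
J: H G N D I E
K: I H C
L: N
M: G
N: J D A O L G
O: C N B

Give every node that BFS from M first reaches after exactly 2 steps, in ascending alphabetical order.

Level 0: M
Level 1: G
Level 2: J, N
Level 3: A, D, E, H, I, L, O
Level 4: B, C, K
Level 5: F

J, N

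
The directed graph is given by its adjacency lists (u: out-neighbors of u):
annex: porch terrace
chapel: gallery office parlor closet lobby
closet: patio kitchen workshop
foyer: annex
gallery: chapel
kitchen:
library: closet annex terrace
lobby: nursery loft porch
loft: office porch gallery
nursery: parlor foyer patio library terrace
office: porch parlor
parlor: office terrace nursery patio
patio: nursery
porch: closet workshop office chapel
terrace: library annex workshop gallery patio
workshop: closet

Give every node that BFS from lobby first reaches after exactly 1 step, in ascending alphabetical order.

loft, nursery, porch

Level 0: lobby
Level 1: loft, nursery, porch
Level 2: chapel, closet, foyer, gallery, library, office, parlor, patio, terrace, workshop
Level 3: annex, kitchen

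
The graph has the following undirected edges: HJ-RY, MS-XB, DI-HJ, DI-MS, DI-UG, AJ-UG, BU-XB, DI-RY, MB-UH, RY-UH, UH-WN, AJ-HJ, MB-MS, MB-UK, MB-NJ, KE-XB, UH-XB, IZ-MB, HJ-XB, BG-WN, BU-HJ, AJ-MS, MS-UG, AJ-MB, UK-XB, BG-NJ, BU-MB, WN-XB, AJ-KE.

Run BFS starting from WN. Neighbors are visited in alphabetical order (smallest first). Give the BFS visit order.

Visit WN; enqueue BG, UH, XB → queue [BG, UH, XB]
Visit BG; enqueue NJ → queue [UH, XB, NJ]
Visit UH; enqueue MB, RY → queue [XB, NJ, MB, RY]
Visit XB; enqueue BU, HJ, KE, MS, UK → queue [NJ, MB, RY, BU, HJ, KE, MS, UK]
Visit NJ → queue [MB, RY, BU, HJ, KE, MS, UK]
Visit MB; enqueue AJ, IZ → queue [RY, BU, HJ, KE, MS, UK, AJ, IZ]
Visit RY; enqueue DI → queue [BU, HJ, KE, MS, UK, AJ, IZ, DI]
Visit BU → queue [HJ, KE, MS, UK, AJ, IZ, DI]
Visit HJ → queue [KE, MS, UK, AJ, IZ, DI]
Visit KE → queue [MS, UK, AJ, IZ, DI]
Visit MS; enqueue UG → queue [UK, AJ, IZ, DI, UG]
Visit UK → queue [AJ, IZ, DI, UG]
Visit AJ → queue [IZ, DI, UG]
Visit IZ → queue [DI, UG]
Visit DI → queue [UG]
Visit UG → queue []

WN, BG, UH, XB, NJ, MB, RY, BU, HJ, KE, MS, UK, AJ, IZ, DI, UG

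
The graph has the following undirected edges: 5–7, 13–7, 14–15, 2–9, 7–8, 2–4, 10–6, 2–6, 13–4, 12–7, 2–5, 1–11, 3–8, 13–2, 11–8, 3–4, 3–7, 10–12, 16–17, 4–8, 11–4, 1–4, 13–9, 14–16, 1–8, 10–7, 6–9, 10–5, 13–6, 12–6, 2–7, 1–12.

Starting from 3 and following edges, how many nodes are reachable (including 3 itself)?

13

BFS from 3 visits: 3, 8, 7, 4, 11, 1, 13, 12, 10, 5, 2, 9, 6
Reachable nodes: 13 of 17 total.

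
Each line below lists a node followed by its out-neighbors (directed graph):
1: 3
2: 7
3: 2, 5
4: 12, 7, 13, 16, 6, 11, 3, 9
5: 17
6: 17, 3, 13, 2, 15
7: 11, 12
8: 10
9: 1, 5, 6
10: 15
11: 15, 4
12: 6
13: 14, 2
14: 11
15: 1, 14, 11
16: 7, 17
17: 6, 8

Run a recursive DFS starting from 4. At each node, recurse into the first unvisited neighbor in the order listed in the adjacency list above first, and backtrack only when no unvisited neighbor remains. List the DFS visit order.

Visit 4
4 → 12
12 → 6
6 → 17
17 → 8
8 → 10
10 → 15
15 → 1
1 → 3
3 → 2
2 → 7
7 → 11
3 → 5
15 → 14
6 → 13
4 → 16
4 → 9

4 12 6 17 8 10 15 1 3 2 7 11 5 14 13 16 9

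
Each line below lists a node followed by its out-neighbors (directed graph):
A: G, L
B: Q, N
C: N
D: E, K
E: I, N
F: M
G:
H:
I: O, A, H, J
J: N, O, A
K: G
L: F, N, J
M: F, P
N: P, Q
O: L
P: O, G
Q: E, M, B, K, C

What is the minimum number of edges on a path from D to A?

3

Level 0: D
Level 1: E, K
Level 2: G, I, N
Level 3: A, H, J, O, P, Q
Level 4: B, C, L, M
Level 5: F
A first appears at level 3.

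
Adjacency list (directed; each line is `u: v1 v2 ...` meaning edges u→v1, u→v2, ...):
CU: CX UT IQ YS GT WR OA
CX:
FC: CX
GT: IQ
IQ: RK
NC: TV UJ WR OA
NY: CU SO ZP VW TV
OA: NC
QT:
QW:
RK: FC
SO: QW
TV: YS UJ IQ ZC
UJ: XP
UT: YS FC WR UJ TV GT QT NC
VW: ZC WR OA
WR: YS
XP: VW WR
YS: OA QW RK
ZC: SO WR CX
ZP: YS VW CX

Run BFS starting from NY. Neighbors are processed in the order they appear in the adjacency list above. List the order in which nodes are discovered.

NY, CU, SO, ZP, VW, TV, CX, UT, IQ, YS, GT, WR, OA, QW, ZC, UJ, FC, QT, NC, RK, XP

Visit NY; enqueue CU, SO, ZP, VW, TV → queue [CU, SO, ZP, VW, TV]
Visit CU; enqueue CX, UT, IQ, YS, GT, WR, OA → queue [SO, ZP, VW, TV, CX, UT, IQ, YS, GT, WR, OA]
Visit SO; enqueue QW → queue [ZP, VW, TV, CX, UT, IQ, YS, GT, WR, OA, QW]
Visit ZP → queue [VW, TV, CX, UT, IQ, YS, GT, WR, OA, QW]
Visit VW; enqueue ZC → queue [TV, CX, UT, IQ, YS, GT, WR, OA, QW, ZC]
Visit TV; enqueue UJ → queue [CX, UT, IQ, YS, GT, WR, OA, QW, ZC, UJ]
Visit CX → queue [UT, IQ, YS, GT, WR, OA, QW, ZC, UJ]
Visit UT; enqueue FC, QT, NC → queue [IQ, YS, GT, WR, OA, QW, ZC, UJ, FC, QT, NC]
Visit IQ; enqueue RK → queue [YS, GT, WR, OA, QW, ZC, UJ, FC, QT, NC, RK]
Visit YS → queue [GT, WR, OA, QW, ZC, UJ, FC, QT, NC, RK]
Visit GT → queue [WR, OA, QW, ZC, UJ, FC, QT, NC, RK]
Visit WR → queue [OA, QW, ZC, UJ, FC, QT, NC, RK]
Visit OA → queue [QW, ZC, UJ, FC, QT, NC, RK]
Visit QW → queue [ZC, UJ, FC, QT, NC, RK]
Visit ZC → queue [UJ, FC, QT, NC, RK]
Visit UJ; enqueue XP → queue [FC, QT, NC, RK, XP]
Visit FC → queue [QT, NC, RK, XP]
Visit QT → queue [NC, RK, XP]
Visit NC → queue [RK, XP]
Visit RK → queue [XP]
Visit XP → queue []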